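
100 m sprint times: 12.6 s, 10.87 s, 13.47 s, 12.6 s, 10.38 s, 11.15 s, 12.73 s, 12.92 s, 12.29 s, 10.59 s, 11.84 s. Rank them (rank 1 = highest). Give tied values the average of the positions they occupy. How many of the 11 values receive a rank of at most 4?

3

Sorted (descending): 13.47, 12.92, 12.73, 12.6, 12.6, 12.29, 11.84, 11.15, 10.87, 10.59, 10.38
The 2 values of 12.6 occupy positions 4–5 → average rank (4+5)/2 = 4.5.
Ranks ≤ 4: {1, 2, 3} → 3 values.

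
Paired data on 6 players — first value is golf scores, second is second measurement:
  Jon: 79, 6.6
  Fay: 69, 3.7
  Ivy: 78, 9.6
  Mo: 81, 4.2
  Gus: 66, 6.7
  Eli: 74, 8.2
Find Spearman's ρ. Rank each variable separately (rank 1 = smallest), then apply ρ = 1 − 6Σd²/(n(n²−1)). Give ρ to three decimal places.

Ranks of variable 1: 5, 2, 4, 6, 1, 3
Ranks of variable 2: 3, 1, 6, 2, 4, 5
d = r₁ − r₂: 2, 1, -2, 4, -3, -2
d²: 4, 1, 4, 16, 9, 4; Σd² = 38
ρ = 1 − 6·38/(6·35) = 1 − 228/210 = -0.086

-0.086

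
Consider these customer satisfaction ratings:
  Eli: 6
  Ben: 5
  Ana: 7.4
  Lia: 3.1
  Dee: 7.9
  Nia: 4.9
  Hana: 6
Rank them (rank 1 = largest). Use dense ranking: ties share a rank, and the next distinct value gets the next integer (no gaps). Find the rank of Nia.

Sorted (descending): 7.9, 7.4, 6, 6, 5, 4.9, 3.1
The 2 values of 6 share dense rank 3.
Remaining distinct values take the next consecutive integers.
Nia has value 4.9 → rank 5.

5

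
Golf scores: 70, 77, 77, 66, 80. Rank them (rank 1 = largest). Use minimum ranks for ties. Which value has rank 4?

70

Sorted (descending): 80, 77, 77, 70, 66
The 2 values of 77 occupy positions 2–3 → each gets rank 2.
Rank 4 → value 70.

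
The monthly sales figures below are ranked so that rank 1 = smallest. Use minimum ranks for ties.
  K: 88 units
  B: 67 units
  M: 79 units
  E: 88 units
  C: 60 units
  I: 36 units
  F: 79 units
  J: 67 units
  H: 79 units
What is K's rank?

Sorted (ascending): 36, 60, 67, 67, 79, 79, 79, 88, 88
The 2 values of 67 occupy positions 3–4 → each gets rank 3.
The 3 values of 79 occupy positions 5–7 → each gets rank 5.
The 2 values of 88 occupy positions 8–9 → each gets rank 8.
K has value 88 units → rank 8.

8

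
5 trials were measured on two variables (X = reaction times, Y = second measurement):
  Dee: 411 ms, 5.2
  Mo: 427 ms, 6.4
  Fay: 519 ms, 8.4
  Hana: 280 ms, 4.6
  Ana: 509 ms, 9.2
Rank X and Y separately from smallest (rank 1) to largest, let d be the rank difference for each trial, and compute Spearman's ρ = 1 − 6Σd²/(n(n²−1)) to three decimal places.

0.900

Ranks of variable 1: 2, 3, 5, 1, 4
Ranks of variable 2: 2, 3, 4, 1, 5
d = r₁ − r₂: 0, 0, 1, 0, -1
d²: 0, 0, 1, 0, 1; Σd² = 2
ρ = 1 − 6·2/(5·24) = 1 − 12/120 = 0.900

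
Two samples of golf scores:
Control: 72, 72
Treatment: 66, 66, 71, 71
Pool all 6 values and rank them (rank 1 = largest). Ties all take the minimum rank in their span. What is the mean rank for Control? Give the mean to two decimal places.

1.00

Sorted (descending): 72, 72, 71, 71, 66, 66
The 2 values of 72 occupy positions 1–2 → each gets rank 1.
The 2 values of 71 occupy positions 3–4 → each gets rank 3.
The 2 values of 66 occupy positions 5–6 → each gets rank 5.
Control values → pooled ranks: 72→1, 72→1
Mean rank = (1 + 1) / 2 = 1.00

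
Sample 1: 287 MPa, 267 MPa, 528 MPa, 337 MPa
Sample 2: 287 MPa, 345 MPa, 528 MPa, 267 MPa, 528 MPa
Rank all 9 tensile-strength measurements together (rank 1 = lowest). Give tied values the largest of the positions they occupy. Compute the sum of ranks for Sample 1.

Sorted (ascending): 267, 267, 287, 287, 337, 345, 528, 528, 528
The 2 values of 267 occupy positions 1–2 → each gets rank 2.
The 2 values of 287 occupy positions 3–4 → each gets rank 4.
The 3 values of 528 occupy positions 7–9 → each gets rank 9.
Sample 1 values → pooled ranks: 287→4, 267→2, 528→9, 337→5
Rank sum = 4 + 2 + 9 + 5 = 20

20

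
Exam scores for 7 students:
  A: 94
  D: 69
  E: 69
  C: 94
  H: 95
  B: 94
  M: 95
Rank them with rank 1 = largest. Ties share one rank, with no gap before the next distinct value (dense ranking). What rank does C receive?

Sorted (descending): 95, 95, 94, 94, 94, 69, 69
The 2 values of 95 share dense rank 1.
The 3 values of 94 share dense rank 2.
The 2 values of 69 share dense rank 3.
C has value 94 → rank 2.

2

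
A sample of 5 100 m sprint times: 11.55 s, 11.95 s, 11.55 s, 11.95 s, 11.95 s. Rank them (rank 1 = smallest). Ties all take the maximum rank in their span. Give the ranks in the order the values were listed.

2, 5, 2, 5, 5

Sorted (ascending): 11.55, 11.55, 11.95, 11.95, 11.95
The 2 values of 11.55 occupy positions 1–2 → each gets rank 2.
The 3 values of 11.95 occupy positions 3–5 → each gets rank 5.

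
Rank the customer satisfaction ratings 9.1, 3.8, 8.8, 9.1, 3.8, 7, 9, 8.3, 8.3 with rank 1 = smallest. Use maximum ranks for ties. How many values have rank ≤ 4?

3

Sorted (ascending): 3.8, 3.8, 7, 8.3, 8.3, 8.8, 9, 9.1, 9.1
The 2 values of 3.8 occupy positions 1–2 → each gets rank 2.
The 2 values of 8.3 occupy positions 4–5 → each gets rank 5.
The 2 values of 9.1 occupy positions 8–9 → each gets rank 9.
Ranks ≤ 4: {2, 2, 3} → 3 values.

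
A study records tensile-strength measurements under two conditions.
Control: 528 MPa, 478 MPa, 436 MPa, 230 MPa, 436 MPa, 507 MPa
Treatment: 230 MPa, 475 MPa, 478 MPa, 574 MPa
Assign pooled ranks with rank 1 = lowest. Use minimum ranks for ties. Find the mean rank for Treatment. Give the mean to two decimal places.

5.50

Sorted (ascending): 230, 230, 436, 436, 475, 478, 478, 507, 528, 574
The 2 values of 230 occupy positions 1–2 → each gets rank 1.
The 2 values of 436 occupy positions 3–4 → each gets rank 3.
The 2 values of 478 occupy positions 6–7 → each gets rank 6.
Treatment values → pooled ranks: 230→1, 475→5, 478→6, 574→10
Mean rank = (1 + 5 + 6 + 10) / 4 = 5.50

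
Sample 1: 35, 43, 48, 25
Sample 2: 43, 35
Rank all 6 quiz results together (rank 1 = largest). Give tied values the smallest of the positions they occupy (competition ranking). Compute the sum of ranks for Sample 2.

6

Sorted (descending): 48, 43, 43, 35, 35, 25
The 2 values of 43 occupy positions 2–3 → each gets rank 2.
The 2 values of 35 occupy positions 4–5 → each gets rank 4.
Sample 2 values → pooled ranks: 43→2, 35→4
Rank sum = 2 + 4 = 6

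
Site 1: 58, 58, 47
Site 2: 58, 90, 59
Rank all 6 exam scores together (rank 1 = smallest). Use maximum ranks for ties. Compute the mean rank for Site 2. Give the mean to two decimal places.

5.00

Sorted (ascending): 47, 58, 58, 58, 59, 90
The 3 values of 58 occupy positions 2–4 → each gets rank 4.
Site 2 values → pooled ranks: 58→4, 90→6, 59→5
Mean rank = (4 + 6 + 5) / 3 = 5.00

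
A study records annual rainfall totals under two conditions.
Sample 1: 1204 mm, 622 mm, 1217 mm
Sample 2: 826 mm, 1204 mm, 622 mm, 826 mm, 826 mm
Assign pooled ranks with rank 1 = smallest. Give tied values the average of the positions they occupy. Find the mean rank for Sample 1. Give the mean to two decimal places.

Sorted (ascending): 622, 622, 826, 826, 826, 1204, 1204, 1217
The 2 values of 622 occupy positions 1–2 → average rank (1+2)/2 = 1.5.
The 3 values of 826 occupy positions 3–5 → average rank 4.
The 2 values of 1204 occupy positions 6–7 → average rank (6+7)/2 = 6.5.
Sample 1 values → pooled ranks: 1204→6.5, 622→1.5, 1217→8
Mean rank = (6.5 + 1.5 + 8) / 3 = 5.33

5.33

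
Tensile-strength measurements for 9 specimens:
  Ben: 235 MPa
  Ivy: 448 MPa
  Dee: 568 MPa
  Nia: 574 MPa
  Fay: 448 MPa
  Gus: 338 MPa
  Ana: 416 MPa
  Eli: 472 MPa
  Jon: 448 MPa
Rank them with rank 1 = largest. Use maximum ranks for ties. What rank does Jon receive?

Sorted (descending): 574, 568, 472, 448, 448, 448, 416, 338, 235
The 3 values of 448 occupy positions 4–6 → each gets rank 6.
Jon has value 448 MPa → rank 6.

6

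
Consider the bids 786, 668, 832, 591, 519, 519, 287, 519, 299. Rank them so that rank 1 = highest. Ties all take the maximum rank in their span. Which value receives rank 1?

Sorted (descending): 832, 786, 668, 591, 519, 519, 519, 299, 287
The 3 values of 519 occupy positions 5–7 → each gets rank 7.
Rank 1 → value 832.

832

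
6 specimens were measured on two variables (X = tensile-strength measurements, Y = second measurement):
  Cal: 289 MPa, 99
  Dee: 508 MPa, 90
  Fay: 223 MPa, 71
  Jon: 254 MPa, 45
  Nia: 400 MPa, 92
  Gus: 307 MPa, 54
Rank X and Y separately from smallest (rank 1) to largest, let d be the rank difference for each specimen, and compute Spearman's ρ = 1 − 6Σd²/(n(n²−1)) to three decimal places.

Ranks of variable 1: 3, 6, 1, 2, 5, 4
Ranks of variable 2: 6, 4, 3, 1, 5, 2
d = r₁ − r₂: -3, 2, -2, 1, 0, 2
d²: 9, 4, 4, 1, 0, 4; Σd² = 22
ρ = 1 − 6·22/(6·35) = 1 − 132/210 = 0.371

0.371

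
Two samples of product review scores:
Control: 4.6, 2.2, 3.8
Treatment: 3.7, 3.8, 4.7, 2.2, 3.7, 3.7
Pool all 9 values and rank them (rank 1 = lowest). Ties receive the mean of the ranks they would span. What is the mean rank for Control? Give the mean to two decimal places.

5.33

Sorted (ascending): 2.2, 2.2, 3.7, 3.7, 3.7, 3.8, 3.8, 4.6, 4.7
The 2 values of 2.2 occupy positions 1–2 → average rank (1+2)/2 = 1.5.
The 3 values of 3.7 occupy positions 3–5 → average rank 4.
The 2 values of 3.8 occupy positions 6–7 → average rank (6+7)/2 = 6.5.
Control values → pooled ranks: 4.6→8, 2.2→1.5, 3.8→6.5
Mean rank = (8 + 1.5 + 6.5) / 3 = 5.33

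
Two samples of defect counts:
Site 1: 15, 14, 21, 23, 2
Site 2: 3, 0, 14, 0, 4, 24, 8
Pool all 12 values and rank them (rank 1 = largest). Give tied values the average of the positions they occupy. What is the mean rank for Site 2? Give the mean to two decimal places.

Sorted (descending): 24, 23, 21, 15, 14, 14, 8, 4, 3, 2, 0, 0
The 2 values of 14 occupy positions 5–6 → average rank (5+6)/2 = 5.5.
The 2 values of 0 occupy positions 11–12 → average rank (11+12)/2 = 11.5.
Site 2 values → pooled ranks: 3→9, 0→11.5, 14→5.5, 0→11.5, 4→8, 24→1, 8→7
Mean rank = (9 + 11.5 + 5.5 + 11.5 + 8 + 1 + 7) / 7 = 7.64

7.64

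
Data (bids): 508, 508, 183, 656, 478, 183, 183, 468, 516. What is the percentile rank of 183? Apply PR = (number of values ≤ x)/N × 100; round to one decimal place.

N = 9.
Strictly below 183: 0. Equal to 183: 3.
PR = 3/9 × 100 = 33.3

33.3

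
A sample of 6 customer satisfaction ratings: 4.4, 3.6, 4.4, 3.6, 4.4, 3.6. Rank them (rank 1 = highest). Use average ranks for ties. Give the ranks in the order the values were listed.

Sorted (descending): 4.4, 4.4, 4.4, 3.6, 3.6, 3.6
The 3 values of 4.4 occupy positions 1–3 → average rank 2.
The 3 values of 3.6 occupy positions 4–6 → average rank 5.

2, 5, 2, 5, 2, 5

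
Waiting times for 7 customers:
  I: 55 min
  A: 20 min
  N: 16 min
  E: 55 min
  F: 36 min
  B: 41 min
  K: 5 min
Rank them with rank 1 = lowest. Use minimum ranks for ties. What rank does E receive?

6

Sorted (ascending): 5, 16, 20, 36, 41, 55, 55
The 2 values of 55 occupy positions 6–7 → each gets rank 6.
E has value 55 min → rank 6.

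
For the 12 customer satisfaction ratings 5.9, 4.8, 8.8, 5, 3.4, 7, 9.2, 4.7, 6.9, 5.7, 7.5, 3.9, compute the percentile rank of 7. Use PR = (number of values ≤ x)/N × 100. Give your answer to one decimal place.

75.0

N = 12.
Strictly below 7: 8. Equal to 7: 1.
PR = 9/12 × 100 = 75.0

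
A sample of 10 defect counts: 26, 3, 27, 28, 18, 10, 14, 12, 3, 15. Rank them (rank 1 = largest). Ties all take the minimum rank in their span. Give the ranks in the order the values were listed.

Sorted (descending): 28, 27, 26, 18, 15, 14, 12, 10, 3, 3
The 2 values of 3 occupy positions 9–10 → each gets rank 9.

3, 9, 2, 1, 4, 8, 6, 7, 9, 5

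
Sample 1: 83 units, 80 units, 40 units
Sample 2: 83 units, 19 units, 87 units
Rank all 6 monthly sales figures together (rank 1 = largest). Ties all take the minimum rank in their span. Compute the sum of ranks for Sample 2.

Sorted (descending): 87, 83, 83, 80, 40, 19
The 2 values of 83 occupy positions 2–3 → each gets rank 2.
Sample 2 values → pooled ranks: 83→2, 19→6, 87→1
Rank sum = 2 + 6 + 1 = 9

9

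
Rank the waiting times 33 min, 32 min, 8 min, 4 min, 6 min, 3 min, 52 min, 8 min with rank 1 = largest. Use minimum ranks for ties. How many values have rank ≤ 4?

5

Sorted (descending): 52, 33, 32, 8, 8, 6, 4, 3
The 2 values of 8 occupy positions 4–5 → each gets rank 4.
Ranks ≤ 4: {1, 2, 3, 4, 4} → 5 values.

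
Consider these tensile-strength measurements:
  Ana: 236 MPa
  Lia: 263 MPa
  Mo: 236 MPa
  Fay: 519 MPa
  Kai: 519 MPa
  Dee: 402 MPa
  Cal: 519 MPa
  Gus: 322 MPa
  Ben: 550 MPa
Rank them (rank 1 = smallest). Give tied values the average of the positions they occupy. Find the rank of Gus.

Sorted (ascending): 236, 236, 263, 322, 402, 519, 519, 519, 550
The 2 values of 236 occupy positions 1–2 → average rank (1+2)/2 = 1.5.
The 3 values of 519 occupy positions 6–8 → average rank 7.
Gus has value 322 MPa → rank 4.

4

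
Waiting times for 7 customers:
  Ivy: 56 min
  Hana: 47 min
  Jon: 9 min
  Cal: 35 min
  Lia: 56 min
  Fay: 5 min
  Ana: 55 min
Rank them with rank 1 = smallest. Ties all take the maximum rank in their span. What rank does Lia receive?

7

Sorted (ascending): 5, 9, 35, 47, 55, 56, 56
The 2 values of 56 occupy positions 6–7 → each gets rank 7.
Lia has value 56 min → rank 7.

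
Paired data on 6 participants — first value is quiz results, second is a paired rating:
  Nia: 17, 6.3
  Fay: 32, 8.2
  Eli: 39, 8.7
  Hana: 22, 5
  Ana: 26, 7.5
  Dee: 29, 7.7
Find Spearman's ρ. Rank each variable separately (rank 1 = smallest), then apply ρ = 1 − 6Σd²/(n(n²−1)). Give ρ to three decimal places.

Ranks of variable 1: 1, 5, 6, 2, 3, 4
Ranks of variable 2: 2, 5, 6, 1, 3, 4
d = r₁ − r₂: -1, 0, 0, 1, 0, 0
d²: 1, 0, 0, 1, 0, 0; Σd² = 2
ρ = 1 − 6·2/(6·35) = 1 − 12/210 = 0.943

0.943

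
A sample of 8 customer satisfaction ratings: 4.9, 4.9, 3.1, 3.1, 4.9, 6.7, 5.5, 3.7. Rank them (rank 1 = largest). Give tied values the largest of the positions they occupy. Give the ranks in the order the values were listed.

5, 5, 8, 8, 5, 1, 2, 6

Sorted (descending): 6.7, 5.5, 4.9, 4.9, 4.9, 3.7, 3.1, 3.1
The 3 values of 4.9 occupy positions 3–5 → each gets rank 5.
The 2 values of 3.1 occupy positions 7–8 → each gets rank 8.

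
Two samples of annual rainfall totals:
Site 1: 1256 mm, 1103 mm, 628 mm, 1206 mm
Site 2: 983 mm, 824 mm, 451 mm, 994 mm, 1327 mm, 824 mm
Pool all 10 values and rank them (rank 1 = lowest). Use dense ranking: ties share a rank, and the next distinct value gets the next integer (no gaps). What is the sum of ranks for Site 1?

23

Sorted (ascending): 451, 628, 824, 824, 983, 994, 1103, 1206, 1256, 1327
The 2 values of 824 share dense rank 3.
Remaining distinct values take the next consecutive integers.
Site 1 values → pooled ranks: 1256→8, 1103→6, 628→2, 1206→7
Rank sum = 8 + 6 + 2 + 7 = 23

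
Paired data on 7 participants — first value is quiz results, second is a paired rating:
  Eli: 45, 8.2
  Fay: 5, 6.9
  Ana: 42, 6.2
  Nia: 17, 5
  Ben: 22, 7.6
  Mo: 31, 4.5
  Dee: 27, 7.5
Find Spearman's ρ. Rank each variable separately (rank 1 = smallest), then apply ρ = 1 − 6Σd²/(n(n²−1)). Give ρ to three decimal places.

0.214

Ranks of variable 1: 7, 1, 6, 2, 3, 5, 4
Ranks of variable 2: 7, 4, 3, 2, 6, 1, 5
d = r₁ − r₂: 0, -3, 3, 0, -3, 4, -1
d²: 0, 9, 9, 0, 9, 16, 1; Σd² = 44
ρ = 1 − 6·44/(7·48) = 1 − 264/336 = 0.214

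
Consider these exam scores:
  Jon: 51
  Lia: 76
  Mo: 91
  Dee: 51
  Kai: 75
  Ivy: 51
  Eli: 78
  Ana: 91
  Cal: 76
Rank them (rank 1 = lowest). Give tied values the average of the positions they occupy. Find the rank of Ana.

Sorted (ascending): 51, 51, 51, 75, 76, 76, 78, 91, 91
The 3 values of 51 occupy positions 1–3 → average rank 2.
The 2 values of 76 occupy positions 5–6 → average rank (5+6)/2 = 5.5.
The 2 values of 91 occupy positions 8–9 → average rank (8+9)/2 = 8.5.
Ana has value 91 → rank 8.5.

8.5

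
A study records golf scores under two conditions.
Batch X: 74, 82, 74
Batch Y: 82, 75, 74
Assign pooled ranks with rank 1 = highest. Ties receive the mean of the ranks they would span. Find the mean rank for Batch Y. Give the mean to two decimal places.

3.17

Sorted (descending): 82, 82, 75, 74, 74, 74
The 2 values of 82 occupy positions 1–2 → average rank (1+2)/2 = 1.5.
The 3 values of 74 occupy positions 4–6 → average rank 5.
Batch Y values → pooled ranks: 82→1.5, 75→3, 74→5
Mean rank = (1.5 + 3 + 5) / 3 = 3.17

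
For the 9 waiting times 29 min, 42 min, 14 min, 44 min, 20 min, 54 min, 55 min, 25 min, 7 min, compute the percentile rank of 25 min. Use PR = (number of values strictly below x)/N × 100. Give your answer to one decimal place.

33.3

N = 9.
Strictly below 25: 3. Equal to 25: 1.
PR = 3/9 × 100 = 33.3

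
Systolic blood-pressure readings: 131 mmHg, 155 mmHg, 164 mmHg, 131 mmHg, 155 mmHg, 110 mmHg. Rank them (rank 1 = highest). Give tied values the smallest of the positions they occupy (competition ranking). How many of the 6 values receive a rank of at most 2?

3

Sorted (descending): 164, 155, 155, 131, 131, 110
The 2 values of 155 occupy positions 2–3 → each gets rank 2.
The 2 values of 131 occupy positions 4–5 → each gets rank 4.
Ranks ≤ 2: {1, 2, 2} → 3 values.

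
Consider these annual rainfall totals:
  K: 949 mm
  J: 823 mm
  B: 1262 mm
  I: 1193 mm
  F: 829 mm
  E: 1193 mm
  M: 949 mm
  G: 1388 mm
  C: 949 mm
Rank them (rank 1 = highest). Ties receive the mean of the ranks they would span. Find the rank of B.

Sorted (descending): 1388, 1262, 1193, 1193, 949, 949, 949, 829, 823
The 2 values of 1193 occupy positions 3–4 → average rank (3+4)/2 = 3.5.
The 3 values of 949 occupy positions 5–7 → average rank 6.
B has value 1262 mm → rank 2.

2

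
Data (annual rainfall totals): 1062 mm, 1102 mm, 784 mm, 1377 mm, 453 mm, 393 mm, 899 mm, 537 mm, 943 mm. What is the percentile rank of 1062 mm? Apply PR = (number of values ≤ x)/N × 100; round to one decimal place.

N = 9.
Strictly below 1062: 6. Equal to 1062: 1.
PR = 7/9 × 100 = 77.8

77.8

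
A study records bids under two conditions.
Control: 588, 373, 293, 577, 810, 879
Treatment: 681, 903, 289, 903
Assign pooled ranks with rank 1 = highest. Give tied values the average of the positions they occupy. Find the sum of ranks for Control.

37

Sorted (descending): 903, 903, 879, 810, 681, 588, 577, 373, 293, 289
The 2 values of 903 occupy positions 1–2 → average rank (1+2)/2 = 1.5.
Control values → pooled ranks: 588→6, 373→8, 293→9, 577→7, 810→4, 879→3
Rank sum = 6 + 8 + 9 + 7 + 4 + 3 = 37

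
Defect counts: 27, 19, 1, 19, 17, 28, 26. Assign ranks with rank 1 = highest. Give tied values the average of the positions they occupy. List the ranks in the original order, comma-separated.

Sorted (descending): 28, 27, 26, 19, 19, 17, 1
The 2 values of 19 occupy positions 4–5 → average rank (4+5)/2 = 4.5.

2, 4.5, 7, 4.5, 6, 1, 3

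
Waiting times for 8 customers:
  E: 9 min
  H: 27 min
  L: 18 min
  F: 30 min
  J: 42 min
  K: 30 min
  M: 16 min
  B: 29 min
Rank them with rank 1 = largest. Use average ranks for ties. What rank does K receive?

Sorted (descending): 42, 30, 30, 29, 27, 18, 16, 9
The 2 values of 30 occupy positions 2–3 → average rank (2+3)/2 = 2.5.
K has value 30 min → rank 2.5.

2.5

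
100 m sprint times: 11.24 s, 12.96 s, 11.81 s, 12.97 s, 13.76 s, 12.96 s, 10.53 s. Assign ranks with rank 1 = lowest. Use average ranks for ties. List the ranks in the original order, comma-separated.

2, 4.5, 3, 6, 7, 4.5, 1

Sorted (ascending): 10.53, 11.24, 11.81, 12.96, 12.96, 12.97, 13.76
The 2 values of 12.96 occupy positions 4–5 → average rank (4+5)/2 = 4.5.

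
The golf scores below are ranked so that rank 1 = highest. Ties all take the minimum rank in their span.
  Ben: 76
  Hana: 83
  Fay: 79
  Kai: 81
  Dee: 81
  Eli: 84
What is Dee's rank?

3

Sorted (descending): 84, 83, 81, 81, 79, 76
The 2 values of 81 occupy positions 3–4 → each gets rank 3.
Dee has value 81 → rank 3.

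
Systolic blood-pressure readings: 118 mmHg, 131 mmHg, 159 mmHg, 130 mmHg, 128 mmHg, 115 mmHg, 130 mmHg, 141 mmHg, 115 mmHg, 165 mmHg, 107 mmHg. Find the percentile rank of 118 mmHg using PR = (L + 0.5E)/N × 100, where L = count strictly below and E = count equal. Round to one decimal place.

31.8

N = 11.
Strictly below 118: 3. Equal to 118: 1.
PR = (3 + 0.5·1)/11 × 100 = 31.8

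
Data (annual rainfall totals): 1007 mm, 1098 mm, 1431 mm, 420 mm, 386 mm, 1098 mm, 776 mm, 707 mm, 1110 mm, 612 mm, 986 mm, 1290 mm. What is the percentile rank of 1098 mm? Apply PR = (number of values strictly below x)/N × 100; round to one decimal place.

58.3

N = 12.
Strictly below 1098: 7. Equal to 1098: 2.
PR = 7/12 × 100 = 58.3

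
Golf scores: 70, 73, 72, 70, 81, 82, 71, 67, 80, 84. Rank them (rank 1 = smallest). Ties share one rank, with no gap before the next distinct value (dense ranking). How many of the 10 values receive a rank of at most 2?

Sorted (ascending): 67, 70, 70, 71, 72, 73, 80, 81, 82, 84
The 2 values of 70 share dense rank 2.
Remaining distinct values take the next consecutive integers.
Ranks ≤ 2: {1, 2, 2} → 3 values.

3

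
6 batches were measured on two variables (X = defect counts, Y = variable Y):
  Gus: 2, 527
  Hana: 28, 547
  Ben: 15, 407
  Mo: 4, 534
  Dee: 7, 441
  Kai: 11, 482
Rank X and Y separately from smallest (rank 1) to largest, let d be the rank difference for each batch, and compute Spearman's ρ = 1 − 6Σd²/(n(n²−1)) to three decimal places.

-0.029

Ranks of variable 1: 1, 6, 5, 2, 3, 4
Ranks of variable 2: 4, 6, 1, 5, 2, 3
d = r₁ − r₂: -3, 0, 4, -3, 1, 1
d²: 9, 0, 16, 9, 1, 1; Σd² = 36
ρ = 1 − 6·36/(6·35) = 1 − 216/210 = -0.029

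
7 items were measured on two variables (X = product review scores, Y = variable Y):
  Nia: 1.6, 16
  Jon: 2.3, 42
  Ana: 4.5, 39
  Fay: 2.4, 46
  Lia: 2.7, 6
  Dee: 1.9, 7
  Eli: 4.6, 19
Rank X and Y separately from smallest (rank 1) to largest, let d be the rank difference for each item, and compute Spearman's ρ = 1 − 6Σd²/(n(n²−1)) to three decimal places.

Ranks of variable 1: 1, 3, 6, 4, 5, 2, 7
Ranks of variable 2: 3, 6, 5, 7, 1, 2, 4
d = r₁ − r₂: -2, -3, 1, -3, 4, 0, 3
d²: 4, 9, 1, 9, 16, 0, 9; Σd² = 48
ρ = 1 − 6·48/(7·48) = 1 − 288/336 = 0.143

0.143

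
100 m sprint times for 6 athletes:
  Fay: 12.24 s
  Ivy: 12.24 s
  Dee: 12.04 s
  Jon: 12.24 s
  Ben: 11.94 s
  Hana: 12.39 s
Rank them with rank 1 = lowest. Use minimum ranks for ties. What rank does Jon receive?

3

Sorted (ascending): 11.94, 12.04, 12.24, 12.24, 12.24, 12.39
The 3 values of 12.24 occupy positions 3–5 → each gets rank 3.
Jon has value 12.24 s → rank 3.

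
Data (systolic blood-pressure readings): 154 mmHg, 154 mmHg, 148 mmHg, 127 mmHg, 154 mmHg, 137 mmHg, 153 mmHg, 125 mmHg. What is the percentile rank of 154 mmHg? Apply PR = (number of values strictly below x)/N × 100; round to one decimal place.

62.5

N = 8.
Strictly below 154: 5. Equal to 154: 3.
PR = 5/8 × 100 = 62.5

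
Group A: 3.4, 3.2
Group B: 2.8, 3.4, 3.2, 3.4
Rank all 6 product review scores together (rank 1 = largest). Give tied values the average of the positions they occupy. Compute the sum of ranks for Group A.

Sorted (descending): 3.4, 3.4, 3.4, 3.2, 3.2, 2.8
The 3 values of 3.4 occupy positions 1–3 → average rank 2.
The 2 values of 3.2 occupy positions 4–5 → average rank (4+5)/2 = 4.5.
Group A values → pooled ranks: 3.4→2, 3.2→4.5
Rank sum = 2 + 4.5 = 6.5

6.5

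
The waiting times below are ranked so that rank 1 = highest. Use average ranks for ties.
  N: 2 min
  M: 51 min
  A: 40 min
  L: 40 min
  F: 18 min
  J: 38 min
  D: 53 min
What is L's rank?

3.5

Sorted (descending): 53, 51, 40, 40, 38, 18, 2
The 2 values of 40 occupy positions 3–4 → average rank (3+4)/2 = 3.5.
L has value 40 min → rank 3.5.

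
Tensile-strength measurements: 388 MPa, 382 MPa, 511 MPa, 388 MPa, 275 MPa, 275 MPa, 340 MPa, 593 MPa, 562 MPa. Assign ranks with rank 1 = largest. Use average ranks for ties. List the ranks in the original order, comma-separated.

Sorted (descending): 593, 562, 511, 388, 388, 382, 340, 275, 275
The 2 values of 388 occupy positions 4–5 → average rank (4+5)/2 = 4.5.
The 2 values of 275 occupy positions 8–9 → average rank (8+9)/2 = 8.5.

4.5, 6, 3, 4.5, 8.5, 8.5, 7, 1, 2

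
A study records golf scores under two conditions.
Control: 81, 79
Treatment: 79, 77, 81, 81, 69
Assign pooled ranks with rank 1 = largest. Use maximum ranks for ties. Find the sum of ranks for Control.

8

Sorted (descending): 81, 81, 81, 79, 79, 77, 69
The 3 values of 81 occupy positions 1–3 → each gets rank 3.
The 2 values of 79 occupy positions 4–5 → each gets rank 5.
Control values → pooled ranks: 81→3, 79→5
Rank sum = 3 + 5 = 8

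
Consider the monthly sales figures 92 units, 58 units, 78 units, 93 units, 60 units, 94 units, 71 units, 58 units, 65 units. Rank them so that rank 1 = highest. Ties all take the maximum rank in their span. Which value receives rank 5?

71

Sorted (descending): 94, 93, 92, 78, 71, 65, 60, 58, 58
The 2 values of 58 occupy positions 8–9 → each gets rank 9.
Rank 5 → value 71.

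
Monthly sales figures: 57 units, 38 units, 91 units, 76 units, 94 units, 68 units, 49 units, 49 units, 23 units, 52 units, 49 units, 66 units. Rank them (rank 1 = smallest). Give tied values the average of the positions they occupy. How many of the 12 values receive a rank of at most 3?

2

Sorted (ascending): 23, 38, 49, 49, 49, 52, 57, 66, 68, 76, 91, 94
The 3 values of 49 occupy positions 3–5 → average rank 4.
Ranks ≤ 3: {1, 2} → 2 values.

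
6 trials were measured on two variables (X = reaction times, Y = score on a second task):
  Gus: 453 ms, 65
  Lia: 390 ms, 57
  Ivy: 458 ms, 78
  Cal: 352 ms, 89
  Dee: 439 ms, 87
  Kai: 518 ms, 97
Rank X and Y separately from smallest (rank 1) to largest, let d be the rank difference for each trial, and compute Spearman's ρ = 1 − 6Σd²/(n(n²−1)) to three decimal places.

Ranks of variable 1: 4, 2, 5, 1, 3, 6
Ranks of variable 2: 2, 1, 3, 5, 4, 6
d = r₁ − r₂: 2, 1, 2, -4, -1, 0
d²: 4, 1, 4, 16, 1, 0; Σd² = 26
ρ = 1 − 6·26/(6·35) = 1 − 156/210 = 0.257

0.257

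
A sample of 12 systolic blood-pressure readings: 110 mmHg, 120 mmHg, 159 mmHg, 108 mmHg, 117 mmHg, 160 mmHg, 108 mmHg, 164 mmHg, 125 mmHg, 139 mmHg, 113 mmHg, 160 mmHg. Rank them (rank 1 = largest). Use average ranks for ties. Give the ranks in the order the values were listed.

Sorted (descending): 164, 160, 160, 159, 139, 125, 120, 117, 113, 110, 108, 108
The 2 values of 160 occupy positions 2–3 → average rank (2+3)/2 = 2.5.
The 2 values of 108 occupy positions 11–12 → average rank (11+12)/2 = 11.5.

10, 7, 4, 11.5, 8, 2.5, 11.5, 1, 6, 5, 9, 2.5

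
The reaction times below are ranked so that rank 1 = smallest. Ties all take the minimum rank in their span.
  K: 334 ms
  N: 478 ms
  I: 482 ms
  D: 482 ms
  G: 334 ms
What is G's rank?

1

Sorted (ascending): 334, 334, 478, 482, 482
The 2 values of 334 occupy positions 1–2 → each gets rank 1.
The 2 values of 482 occupy positions 4–5 → each gets rank 4.
G has value 334 ms → rank 1.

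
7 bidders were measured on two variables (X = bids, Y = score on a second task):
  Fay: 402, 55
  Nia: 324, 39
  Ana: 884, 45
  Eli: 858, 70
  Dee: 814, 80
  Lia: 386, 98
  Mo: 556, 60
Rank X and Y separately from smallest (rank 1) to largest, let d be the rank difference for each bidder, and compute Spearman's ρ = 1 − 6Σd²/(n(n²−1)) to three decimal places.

Ranks of variable 1: 3, 1, 7, 6, 5, 2, 4
Ranks of variable 2: 3, 1, 2, 5, 6, 7, 4
d = r₁ − r₂: 0, 0, 5, 1, -1, -5, 0
d²: 0, 0, 25, 1, 1, 25, 0; Σd² = 52
ρ = 1 − 6·52/(7·48) = 1 − 312/336 = 0.071

0.071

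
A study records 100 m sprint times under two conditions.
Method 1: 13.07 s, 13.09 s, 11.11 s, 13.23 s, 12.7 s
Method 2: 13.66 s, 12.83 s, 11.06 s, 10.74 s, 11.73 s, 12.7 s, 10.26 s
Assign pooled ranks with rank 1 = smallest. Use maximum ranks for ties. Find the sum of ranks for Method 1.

41

Sorted (ascending): 10.26, 10.74, 11.06, 11.11, 11.73, 12.7, 12.7, 12.83, 13.07, 13.09, 13.23, 13.66
The 2 values of 12.7 occupy positions 6–7 → each gets rank 7.
Method 1 values → pooled ranks: 13.07→9, 13.09→10, 11.11→4, 13.23→11, 12.7→7
Rank sum = 9 + 10 + 4 + 11 + 7 = 41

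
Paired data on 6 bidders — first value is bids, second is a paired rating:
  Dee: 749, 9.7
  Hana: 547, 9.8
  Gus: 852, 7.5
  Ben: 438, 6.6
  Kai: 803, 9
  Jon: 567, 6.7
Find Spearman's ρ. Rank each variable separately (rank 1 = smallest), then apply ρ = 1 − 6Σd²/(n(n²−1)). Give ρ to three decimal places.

Ranks of variable 1: 4, 2, 6, 1, 5, 3
Ranks of variable 2: 5, 6, 3, 1, 4, 2
d = r₁ − r₂: -1, -4, 3, 0, 1, 1
d²: 1, 16, 9, 0, 1, 1; Σd² = 28
ρ = 1 − 6·28/(6·35) = 1 − 168/210 = 0.200

0.200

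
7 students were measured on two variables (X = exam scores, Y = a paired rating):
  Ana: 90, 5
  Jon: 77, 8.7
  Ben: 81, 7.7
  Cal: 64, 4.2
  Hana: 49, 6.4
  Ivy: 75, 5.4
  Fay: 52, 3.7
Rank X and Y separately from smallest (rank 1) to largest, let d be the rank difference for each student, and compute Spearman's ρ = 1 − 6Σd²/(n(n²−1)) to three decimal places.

Ranks of variable 1: 7, 5, 6, 3, 1, 4, 2
Ranks of variable 2: 3, 7, 6, 2, 5, 4, 1
d = r₁ − r₂: 4, -2, 0, 1, -4, 0, 1
d²: 16, 4, 0, 1, 16, 0, 1; Σd² = 38
ρ = 1 − 6·38/(7·48) = 1 − 228/336 = 0.321

0.321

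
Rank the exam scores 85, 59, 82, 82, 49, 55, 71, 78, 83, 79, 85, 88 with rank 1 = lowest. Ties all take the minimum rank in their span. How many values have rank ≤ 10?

11

Sorted (ascending): 49, 55, 59, 71, 78, 79, 82, 82, 83, 85, 85, 88
The 2 values of 82 occupy positions 7–8 → each gets rank 7.
The 2 values of 85 occupy positions 10–11 → each gets rank 10.
Ranks ≤ 10: {1, 2, 3, 4, 5, 6, 7, 7, 9, 10, 10} → 11 values.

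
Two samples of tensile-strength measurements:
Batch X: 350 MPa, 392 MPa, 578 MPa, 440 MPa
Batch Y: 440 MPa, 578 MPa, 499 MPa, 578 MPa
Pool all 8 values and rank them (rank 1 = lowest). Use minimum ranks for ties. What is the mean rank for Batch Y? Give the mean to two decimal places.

Sorted (ascending): 350, 392, 440, 440, 499, 578, 578, 578
The 2 values of 440 occupy positions 3–4 → each gets rank 3.
The 3 values of 578 occupy positions 6–8 → each gets rank 6.
Batch Y values → pooled ranks: 440→3, 578→6, 499→5, 578→6
Mean rank = (3 + 6 + 5 + 6) / 4 = 5.00

5.00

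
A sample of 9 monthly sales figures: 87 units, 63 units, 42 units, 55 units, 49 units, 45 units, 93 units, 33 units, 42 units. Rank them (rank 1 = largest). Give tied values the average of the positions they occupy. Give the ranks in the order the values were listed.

Sorted (descending): 93, 87, 63, 55, 49, 45, 42, 42, 33
The 2 values of 42 occupy positions 7–8 → average rank (7+8)/2 = 7.5.

2, 3, 7.5, 4, 5, 6, 1, 9, 7.5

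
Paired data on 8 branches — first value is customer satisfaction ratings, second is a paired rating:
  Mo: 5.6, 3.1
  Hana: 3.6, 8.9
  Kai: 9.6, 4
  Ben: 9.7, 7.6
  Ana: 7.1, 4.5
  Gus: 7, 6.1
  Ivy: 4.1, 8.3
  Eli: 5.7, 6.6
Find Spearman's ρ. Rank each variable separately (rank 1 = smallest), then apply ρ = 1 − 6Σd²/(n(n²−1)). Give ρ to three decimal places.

Ranks of variable 1: 3, 1, 7, 8, 6, 5, 2, 4
Ranks of variable 2: 1, 8, 2, 6, 3, 4, 7, 5
d = r₁ − r₂: 2, -7, 5, 2, 3, 1, -5, -1
d²: 4, 49, 25, 4, 9, 1, 25, 1; Σd² = 118
ρ = 1 − 6·118/(8·63) = 1 − 708/504 = -0.405

-0.405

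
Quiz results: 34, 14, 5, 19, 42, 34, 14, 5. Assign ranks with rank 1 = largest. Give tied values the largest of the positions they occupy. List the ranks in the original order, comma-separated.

Sorted (descending): 42, 34, 34, 19, 14, 14, 5, 5
The 2 values of 34 occupy positions 2–3 → each gets rank 3.
The 2 values of 14 occupy positions 5–6 → each gets rank 6.
The 2 values of 5 occupy positions 7–8 → each gets rank 8.

3, 6, 8, 4, 1, 3, 6, 8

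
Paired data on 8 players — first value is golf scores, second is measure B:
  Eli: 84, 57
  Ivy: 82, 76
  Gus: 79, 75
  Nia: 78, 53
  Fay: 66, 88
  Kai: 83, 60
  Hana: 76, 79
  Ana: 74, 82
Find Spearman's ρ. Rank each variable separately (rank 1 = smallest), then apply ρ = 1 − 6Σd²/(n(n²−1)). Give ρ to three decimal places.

Ranks of variable 1: 8, 6, 5, 4, 1, 7, 3, 2
Ranks of variable 2: 2, 5, 4, 1, 8, 3, 6, 7
d = r₁ − r₂: 6, 1, 1, 3, -7, 4, -3, -5
d²: 36, 1, 1, 9, 49, 16, 9, 25; Σd² = 146
ρ = 1 − 6·146/(8·63) = 1 − 876/504 = -0.738

-0.738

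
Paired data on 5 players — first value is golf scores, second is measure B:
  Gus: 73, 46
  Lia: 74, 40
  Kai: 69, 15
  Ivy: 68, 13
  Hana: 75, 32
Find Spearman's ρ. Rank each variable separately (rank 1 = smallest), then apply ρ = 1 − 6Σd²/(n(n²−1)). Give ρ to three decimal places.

Ranks of variable 1: 3, 4, 2, 1, 5
Ranks of variable 2: 5, 4, 2, 1, 3
d = r₁ − r₂: -2, 0, 0, 0, 2
d²: 4, 0, 0, 0, 4; Σd² = 8
ρ = 1 − 6·8/(5·24) = 1 − 48/120 = 0.600

0.600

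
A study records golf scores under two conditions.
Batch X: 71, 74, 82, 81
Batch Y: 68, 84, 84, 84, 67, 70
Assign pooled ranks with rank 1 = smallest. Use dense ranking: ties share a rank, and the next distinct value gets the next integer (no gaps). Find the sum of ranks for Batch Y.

30

Sorted (ascending): 67, 68, 70, 71, 74, 81, 82, 84, 84, 84
The 3 values of 84 share dense rank 8.
Remaining distinct values take the next consecutive integers.
Batch Y values → pooled ranks: 68→2, 84→8, 84→8, 84→8, 67→1, 70→3
Rank sum = 2 + 8 + 8 + 8 + 1 + 3 = 30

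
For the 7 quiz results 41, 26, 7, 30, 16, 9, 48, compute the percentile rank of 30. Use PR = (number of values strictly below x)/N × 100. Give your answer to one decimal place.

N = 7.
Strictly below 30: 4. Equal to 30: 1.
PR = 4/7 × 100 = 57.1

57.1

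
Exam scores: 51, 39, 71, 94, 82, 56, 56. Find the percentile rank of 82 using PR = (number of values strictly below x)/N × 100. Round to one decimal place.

71.4

N = 7.
Strictly below 82: 5. Equal to 82: 1.
PR = 5/7 × 100 = 71.4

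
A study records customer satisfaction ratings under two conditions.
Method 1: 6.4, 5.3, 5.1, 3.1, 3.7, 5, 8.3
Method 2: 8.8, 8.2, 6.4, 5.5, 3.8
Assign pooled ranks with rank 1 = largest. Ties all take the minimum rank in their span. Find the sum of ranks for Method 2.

24

Sorted (descending): 8.8, 8.3, 8.2, 6.4, 6.4, 5.5, 5.3, 5.1, 5, 3.8, 3.7, 3.1
The 2 values of 6.4 occupy positions 4–5 → each gets rank 4.
Method 2 values → pooled ranks: 8.8→1, 8.2→3, 6.4→4, 5.5→6, 3.8→10
Rank sum = 1 + 3 + 4 + 6 + 10 = 24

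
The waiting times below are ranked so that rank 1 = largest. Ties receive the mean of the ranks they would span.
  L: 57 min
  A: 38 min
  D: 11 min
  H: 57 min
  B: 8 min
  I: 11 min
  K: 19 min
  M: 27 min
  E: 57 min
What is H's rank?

Sorted (descending): 57, 57, 57, 38, 27, 19, 11, 11, 8
The 3 values of 57 occupy positions 1–3 → average rank 2.
The 2 values of 11 occupy positions 7–8 → average rank (7+8)/2 = 7.5.
H has value 57 min → rank 2.

2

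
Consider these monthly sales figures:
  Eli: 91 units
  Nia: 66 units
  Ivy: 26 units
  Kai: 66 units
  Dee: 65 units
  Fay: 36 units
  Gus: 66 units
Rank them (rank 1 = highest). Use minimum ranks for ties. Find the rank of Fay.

6

Sorted (descending): 91, 66, 66, 66, 65, 36, 26
The 3 values of 66 occupy positions 2–4 → each gets rank 2.
Fay has value 36 units → rank 6.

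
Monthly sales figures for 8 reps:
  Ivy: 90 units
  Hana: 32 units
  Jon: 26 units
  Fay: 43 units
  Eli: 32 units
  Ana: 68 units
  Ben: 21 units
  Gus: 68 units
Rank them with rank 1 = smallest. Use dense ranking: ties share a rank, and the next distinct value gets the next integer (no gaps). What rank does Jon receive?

Sorted (ascending): 21, 26, 32, 32, 43, 68, 68, 90
The 2 values of 32 share dense rank 3.
The 2 values of 68 share dense rank 5.
Remaining distinct values take the next consecutive integers.
Jon has value 26 units → rank 2.

2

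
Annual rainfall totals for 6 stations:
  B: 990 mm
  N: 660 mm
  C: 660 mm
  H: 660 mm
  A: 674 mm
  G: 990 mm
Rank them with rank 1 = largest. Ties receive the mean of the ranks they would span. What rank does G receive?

Sorted (descending): 990, 990, 674, 660, 660, 660
The 2 values of 990 occupy positions 1–2 → average rank (1+2)/2 = 1.5.
The 3 values of 660 occupy positions 4–6 → average rank 5.
G has value 990 mm → rank 1.5.

1.5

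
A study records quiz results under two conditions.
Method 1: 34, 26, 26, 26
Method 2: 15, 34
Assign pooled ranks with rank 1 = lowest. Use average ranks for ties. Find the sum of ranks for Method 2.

Sorted (ascending): 15, 26, 26, 26, 34, 34
The 3 values of 26 occupy positions 2–4 → average rank 3.
The 2 values of 34 occupy positions 5–6 → average rank (5+6)/2 = 5.5.
Method 2 values → pooled ranks: 15→1, 34→5.5
Rank sum = 1 + 5.5 = 6.5

6.5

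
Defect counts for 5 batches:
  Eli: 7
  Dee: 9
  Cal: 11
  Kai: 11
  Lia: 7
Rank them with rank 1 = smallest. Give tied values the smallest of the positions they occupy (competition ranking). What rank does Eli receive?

Sorted (ascending): 7, 7, 9, 11, 11
The 2 values of 7 occupy positions 1–2 → each gets rank 1.
The 2 values of 11 occupy positions 4–5 → each gets rank 4.
Eli has value 7 → rank 1.

1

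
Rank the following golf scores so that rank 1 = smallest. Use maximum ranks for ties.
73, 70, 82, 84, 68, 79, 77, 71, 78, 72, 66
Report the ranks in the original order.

6, 3, 10, 11, 2, 9, 7, 4, 8, 5, 1

Sorted (ascending): 66, 68, 70, 71, 72, 73, 77, 78, 79, 82, 84
No ties — each value takes its position as its rank.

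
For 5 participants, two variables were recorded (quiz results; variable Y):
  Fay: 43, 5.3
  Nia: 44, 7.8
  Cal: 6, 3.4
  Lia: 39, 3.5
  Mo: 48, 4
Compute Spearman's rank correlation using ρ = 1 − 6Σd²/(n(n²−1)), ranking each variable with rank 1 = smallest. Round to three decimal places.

0.700

Ranks of variable 1: 3, 4, 1, 2, 5
Ranks of variable 2: 4, 5, 1, 2, 3
d = r₁ − r₂: -1, -1, 0, 0, 2
d²: 1, 1, 0, 0, 4; Σd² = 6
ρ = 1 − 6·6/(5·24) = 1 − 36/120 = 0.700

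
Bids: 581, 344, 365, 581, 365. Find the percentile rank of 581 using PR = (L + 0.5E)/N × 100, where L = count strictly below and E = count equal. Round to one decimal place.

N = 5.
Strictly below 581: 3. Equal to 581: 2.
PR = (3 + 0.5·2)/5 × 100 = 80.0

80.0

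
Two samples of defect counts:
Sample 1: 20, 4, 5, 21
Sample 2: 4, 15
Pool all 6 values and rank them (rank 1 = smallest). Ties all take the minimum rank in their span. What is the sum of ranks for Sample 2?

5

Sorted (ascending): 4, 4, 5, 15, 20, 21
The 2 values of 4 occupy positions 1–2 → each gets rank 1.
Sample 2 values → pooled ranks: 4→1, 15→4
Rank sum = 1 + 4 = 5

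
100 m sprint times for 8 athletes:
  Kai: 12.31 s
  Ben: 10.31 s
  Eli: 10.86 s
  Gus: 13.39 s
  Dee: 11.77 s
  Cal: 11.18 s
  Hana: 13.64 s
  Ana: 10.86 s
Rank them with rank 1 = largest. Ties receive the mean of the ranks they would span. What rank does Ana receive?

6.5

Sorted (descending): 13.64, 13.39, 12.31, 11.77, 11.18, 10.86, 10.86, 10.31
The 2 values of 10.86 occupy positions 6–7 → average rank (6+7)/2 = 6.5.
Ana has value 10.86 s → rank 6.5.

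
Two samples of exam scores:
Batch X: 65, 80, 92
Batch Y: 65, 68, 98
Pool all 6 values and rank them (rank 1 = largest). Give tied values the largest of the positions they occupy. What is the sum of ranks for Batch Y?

Sorted (descending): 98, 92, 80, 68, 65, 65
The 2 values of 65 occupy positions 5–6 → each gets rank 6.
Batch Y values → pooled ranks: 65→6, 68→4, 98→1
Rank sum = 6 + 4 + 1 = 11

11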